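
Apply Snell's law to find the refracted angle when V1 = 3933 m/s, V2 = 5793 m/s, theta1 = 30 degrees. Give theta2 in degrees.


sin(theta1) = sin(30 deg) = 0.5
sin(theta2) = V2/V1 * sin(theta1) = 5793/3933 * 0.5 = 0.736461
theta2 = arcsin(0.736461) = 47.4308 degrees

47.4308


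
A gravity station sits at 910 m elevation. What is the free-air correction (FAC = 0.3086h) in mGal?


FAC = 0.3086 * h
= 0.3086 * 910
= 280.826 mGal

280.826


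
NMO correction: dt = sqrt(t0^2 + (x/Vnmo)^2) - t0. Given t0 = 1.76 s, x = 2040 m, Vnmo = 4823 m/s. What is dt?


x/Vnmo = 2040/4823 = 0.422973
(x/Vnmo)^2 = 0.178906
t0^2 = 3.0976
sqrt(3.0976 + 0.178906) = 1.810112
dt = 1.810112 - 1.76 = 0.050112

0.050112


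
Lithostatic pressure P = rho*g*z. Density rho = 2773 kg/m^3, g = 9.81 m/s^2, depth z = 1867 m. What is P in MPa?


P = rho * g * z / 1e6
= 2773 * 9.81 * 1867 / 1e6
= 50788243.71 / 1e6
= 50.7882 MPa

50.7882


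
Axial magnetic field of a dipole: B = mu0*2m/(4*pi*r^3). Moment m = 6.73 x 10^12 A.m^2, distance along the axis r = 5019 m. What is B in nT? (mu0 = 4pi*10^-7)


m = 6.73 x 10^12 = 6730000000000 A.m^2
2m = 13460000000000 A.m^2
r^3 = 5019^3 = 126430421859
B = (4pi*10^-7) * 13460000000000 / (4*pi * 126430421859) * 1e9
= 16914334.846927 / 1588771538009.97 * 1e9
= 10646.1719 nT

10646.1719


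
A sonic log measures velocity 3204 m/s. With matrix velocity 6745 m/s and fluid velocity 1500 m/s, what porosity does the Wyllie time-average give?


1/V - 1/Vm = 1/3204 - 1/6745 = 0.00016385
1/Vf - 1/Vm = 1/1500 - 1/6745 = 0.00051841
phi = 0.00016385 / 0.00051841 = 0.3161

0.3161


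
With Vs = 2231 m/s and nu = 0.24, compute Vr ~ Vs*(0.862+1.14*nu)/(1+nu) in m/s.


Numerator factor = 0.862 + 1.14*0.24 = 1.1356
Denominator = 1 + 0.24 = 1.24
Vr = 2231 * 1.1356 / 1.24 = 2043.16 m/s

2043.16


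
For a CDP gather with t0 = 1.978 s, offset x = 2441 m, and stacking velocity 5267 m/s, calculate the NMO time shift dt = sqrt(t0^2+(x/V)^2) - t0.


x/Vnmo = 2441/5267 = 0.463452
(x/Vnmo)^2 = 0.214787
t0^2 = 3.912484
sqrt(3.912484 + 0.214787) = 2.031569
dt = 2.031569 - 1.978 = 0.053569

0.053569


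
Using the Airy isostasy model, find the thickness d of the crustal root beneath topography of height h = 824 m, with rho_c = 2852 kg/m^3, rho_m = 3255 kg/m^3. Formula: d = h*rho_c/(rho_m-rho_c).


rho_m - rho_c = 3255 - 2852 = 403
d = 824 * 2852 / 403
= 2350048 / 403
= 5831.38 m

5831.38


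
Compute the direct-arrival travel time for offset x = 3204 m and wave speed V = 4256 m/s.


t = x / V
= 3204 / 4256
= 0.7528 s

0.7528


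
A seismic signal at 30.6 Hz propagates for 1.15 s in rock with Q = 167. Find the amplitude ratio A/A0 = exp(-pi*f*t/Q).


pi*f*t/Q = pi*30.6*1.15/167 = 0.661992
A/A0 = exp(-0.661992) = 0.515823

0.515823


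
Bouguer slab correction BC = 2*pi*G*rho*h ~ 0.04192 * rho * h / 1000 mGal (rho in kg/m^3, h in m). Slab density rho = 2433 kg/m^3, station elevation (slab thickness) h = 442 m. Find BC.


BC = 0.04192 * rho * h / 1000
= 0.04192 * 2433 * 442 / 1000
= 45.0802 mGal

45.0802


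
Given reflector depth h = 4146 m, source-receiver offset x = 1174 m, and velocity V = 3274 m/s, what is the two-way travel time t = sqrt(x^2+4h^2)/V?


x^2 + 4h^2 = 1174^2 + 4*4146^2 = 1378276 + 68757264 = 70135540
sqrt(70135540) = 8374.6964
t = 8374.6964 / 3274 = 2.5579 s

2.5579


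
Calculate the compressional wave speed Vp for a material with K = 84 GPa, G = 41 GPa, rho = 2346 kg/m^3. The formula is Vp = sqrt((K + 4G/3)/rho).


First compute the effective modulus:
K + 4G/3 = 84e9 + 4*41e9/3 = 138666666666.67 Pa
Then divide by density:
138666666666.67 / 2346 = 59107701.0514 Pa/(kg/m^3)
Take the square root:
Vp = sqrt(59107701.0514) = 7688.15 m/s

7688.15


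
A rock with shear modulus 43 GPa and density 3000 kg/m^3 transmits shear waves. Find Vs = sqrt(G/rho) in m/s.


Convert G to Pa: G = 43e9 Pa
Compute G/rho = 43e9 / 3000 = 14333333.3333
Vs = sqrt(14333333.3333) = 3785.94 m/s

3785.94


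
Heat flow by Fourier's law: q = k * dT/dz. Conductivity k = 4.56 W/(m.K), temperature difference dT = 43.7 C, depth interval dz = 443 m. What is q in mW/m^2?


q = k * dT / dz * 1000
= 4.56 * 43.7 / 443 * 1000
= 0.449824 * 1000
= 449.8239 mW/m^2

449.8239


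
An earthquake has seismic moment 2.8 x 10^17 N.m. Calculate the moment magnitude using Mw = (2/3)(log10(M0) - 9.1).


log10(M0) = log10(2.8 x 10^17) = 17.4472
Mw = 2/3 * (17.4472 - 9.1)
= 2/3 * 8.3472
= 5.56

5.56


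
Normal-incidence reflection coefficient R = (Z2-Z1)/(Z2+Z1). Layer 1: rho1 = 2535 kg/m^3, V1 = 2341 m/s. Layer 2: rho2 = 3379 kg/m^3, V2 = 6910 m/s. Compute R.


Z1 = 2535 * 2341 = 5934435
Z2 = 3379 * 6910 = 23348890
R = (23348890 - 5934435) / (23348890 + 5934435) = 17414455 / 29283325 = 0.5947

0.5947


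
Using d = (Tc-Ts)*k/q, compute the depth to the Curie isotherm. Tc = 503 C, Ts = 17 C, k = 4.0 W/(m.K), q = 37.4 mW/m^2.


T_Curie - T_surf = 503 - 17 = 486 C
Convert q to W/m^2: 37.4 mW/m^2 = 0.0374 W/m^2
d = 486 * 4.0 / 0.0374 = 51978.61 m

51978.61


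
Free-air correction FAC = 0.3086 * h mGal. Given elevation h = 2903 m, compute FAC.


FAC = 0.3086 * h
= 0.3086 * 2903
= 895.8658 mGal

895.8658


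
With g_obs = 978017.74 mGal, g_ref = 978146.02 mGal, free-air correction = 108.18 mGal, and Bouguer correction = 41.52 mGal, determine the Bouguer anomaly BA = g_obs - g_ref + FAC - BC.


BA = g_obs - g_ref + FAC - BC
= 978017.74 - 978146.02 + 108.18 - 41.52
= -61.62 mGal

-61.62


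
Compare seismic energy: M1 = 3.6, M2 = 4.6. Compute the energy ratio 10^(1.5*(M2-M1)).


M2 - M1 = 4.6 - 3.6 = 1.0
1.5 * 1.0 = 1.5
ratio = 10^1.5 = 31.62

31.62


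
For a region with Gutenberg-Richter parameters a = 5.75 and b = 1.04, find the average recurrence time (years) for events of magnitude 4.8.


log10(N) = 5.75 - 1.04*4.8 = 0.758
N = 10^0.758 = 5.72796
T = 1/N = 1/5.72796 = 0.1746 years

0.1746


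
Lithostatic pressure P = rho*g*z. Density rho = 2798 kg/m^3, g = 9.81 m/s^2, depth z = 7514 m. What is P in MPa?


P = rho * g * z / 1e6
= 2798 * 9.81 * 7514 / 1e6
= 206247127.32 / 1e6
= 206.2471 MPa

206.2471


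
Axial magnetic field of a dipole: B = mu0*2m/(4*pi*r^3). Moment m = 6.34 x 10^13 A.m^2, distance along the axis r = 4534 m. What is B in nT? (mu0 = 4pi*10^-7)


m = 6.34 x 10^13 = 63400000000000 A.m^2
2m = 126800000000000 A.m^2
r^3 = 4534^3 = 93206145304
B = (4pi*10^-7) * 126800000000000 / (4*pi * 93206145304) * 1e9
= 159341579.390074 / 1171262965425.88 * 1e9
= 136042.5319 nT

136042.5319


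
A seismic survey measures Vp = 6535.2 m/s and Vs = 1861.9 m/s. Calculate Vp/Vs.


Vp/Vs = 6535.2 / 1861.9
= 3.51

3.51


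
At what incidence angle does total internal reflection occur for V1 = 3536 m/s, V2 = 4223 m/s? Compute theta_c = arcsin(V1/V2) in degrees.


V1/V2 = 3536/4223 = 0.837319
theta_c = arcsin(0.837319) = 56.8581 degrees

56.8581


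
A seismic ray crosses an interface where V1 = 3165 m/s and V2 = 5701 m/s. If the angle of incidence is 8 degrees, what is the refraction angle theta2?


sin(theta1) = sin(8 deg) = 0.139173
sin(theta2) = V2/V1 * sin(theta1) = 5701/3165 * 0.139173 = 0.250687
theta2 = arcsin(0.250687) = 14.5182 degrees

14.5182


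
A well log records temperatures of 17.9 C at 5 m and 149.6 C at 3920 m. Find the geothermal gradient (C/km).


dT = 149.6 - 17.9 = 131.7 C
dz = 3920 - 5 = 3915 m
gradient = dT/dz * 1000 = 131.7/3915 * 1000 = 33.6398 C/km

33.6398


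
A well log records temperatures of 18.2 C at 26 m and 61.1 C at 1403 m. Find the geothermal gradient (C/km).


dT = 61.1 - 18.2 = 42.9 C
dz = 1403 - 26 = 1377 m
gradient = dT/dz * 1000 = 42.9/1377 * 1000 = 31.1547 C/km

31.1547


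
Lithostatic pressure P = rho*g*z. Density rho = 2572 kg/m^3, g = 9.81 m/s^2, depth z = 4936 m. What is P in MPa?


P = rho * g * z / 1e6
= 2572 * 9.81 * 4936 / 1e6
= 124541795.52 / 1e6
= 124.5418 MPa

124.5418


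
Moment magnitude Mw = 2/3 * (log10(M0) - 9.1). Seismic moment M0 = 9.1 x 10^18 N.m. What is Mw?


log10(M0) = log10(9.1 x 10^18) = 18.959
Mw = 2/3 * (18.959 - 9.1)
= 2/3 * 9.859
= 6.57

6.57


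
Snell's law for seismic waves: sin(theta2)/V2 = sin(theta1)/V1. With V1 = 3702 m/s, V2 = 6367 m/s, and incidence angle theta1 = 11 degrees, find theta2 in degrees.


sin(theta1) = sin(11 deg) = 0.190809
sin(theta2) = V2/V1 * sin(theta1) = 6367/3702 * 0.190809 = 0.328169
theta2 = arcsin(0.328169) = 19.1577 degrees

19.1577


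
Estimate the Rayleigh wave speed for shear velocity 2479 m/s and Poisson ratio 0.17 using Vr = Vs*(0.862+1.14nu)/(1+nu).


Numerator factor = 0.862 + 1.14*0.17 = 1.0558
Denominator = 1 + 0.17 = 1.17
Vr = 2479 * 1.0558 / 1.17 = 2237.03 m/s

2237.03


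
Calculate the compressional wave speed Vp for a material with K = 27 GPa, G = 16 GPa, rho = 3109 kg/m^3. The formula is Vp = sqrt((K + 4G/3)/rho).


First compute the effective modulus:
K + 4G/3 = 27e9 + 4*16e9/3 = 48333333333.33 Pa
Then divide by density:
48333333333.33 / 3109 = 15546263.536 Pa/(kg/m^3)
Take the square root:
Vp = sqrt(15546263.536) = 3942.88 m/s

3942.88


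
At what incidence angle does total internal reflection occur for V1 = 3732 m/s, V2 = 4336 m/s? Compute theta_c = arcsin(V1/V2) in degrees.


V1/V2 = 3732/4336 = 0.860701
theta_c = arcsin(0.860701) = 59.3954 degrees

59.3954


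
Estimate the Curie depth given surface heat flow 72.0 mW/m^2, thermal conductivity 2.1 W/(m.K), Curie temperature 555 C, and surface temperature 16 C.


T_Curie - T_surf = 555 - 16 = 539 C
Convert q to W/m^2: 72.0 mW/m^2 = 0.072 W/m^2
d = 539 * 2.1 / 0.072 = 15720.83 m

15720.83


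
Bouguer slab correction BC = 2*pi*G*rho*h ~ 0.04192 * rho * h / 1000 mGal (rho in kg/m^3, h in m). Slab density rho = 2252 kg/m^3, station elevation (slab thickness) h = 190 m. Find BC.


BC = 0.04192 * rho * h / 1000
= 0.04192 * 2252 * 190 / 1000
= 17.9367 mGal

17.9367


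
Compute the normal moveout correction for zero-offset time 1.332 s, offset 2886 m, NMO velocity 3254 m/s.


x/Vnmo = 2886/3254 = 0.886908
(x/Vnmo)^2 = 0.786607
t0^2 = 1.774224
sqrt(1.774224 + 0.786607) = 1.60026
dt = 1.60026 - 1.332 = 0.26826

0.26826


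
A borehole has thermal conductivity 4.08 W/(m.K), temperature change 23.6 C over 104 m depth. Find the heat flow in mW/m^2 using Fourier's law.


q = k * dT / dz * 1000
= 4.08 * 23.6 / 104 * 1000
= 0.925846 * 1000
= 925.8462 mW/m^2

925.8462


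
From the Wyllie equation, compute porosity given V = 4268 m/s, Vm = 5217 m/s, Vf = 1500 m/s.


1/V - 1/Vm = 1/4268 - 1/5217 = 4.262e-05
1/Vf - 1/Vm = 1/1500 - 1/5217 = 0.00047499
phi = 4.262e-05 / 0.00047499 = 0.0897

0.0897


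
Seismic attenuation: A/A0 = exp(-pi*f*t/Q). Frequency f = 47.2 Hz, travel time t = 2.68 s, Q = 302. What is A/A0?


pi*f*t/Q = pi*47.2*2.68/302 = 1.31589
A/A0 = exp(-1.31589) = 0.268235

0.268235


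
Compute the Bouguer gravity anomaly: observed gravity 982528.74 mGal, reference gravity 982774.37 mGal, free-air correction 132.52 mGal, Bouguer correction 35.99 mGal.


BA = g_obs - g_ref + FAC - BC
= 982528.74 - 982774.37 + 132.52 - 35.99
= -149.1 mGal

-149.1


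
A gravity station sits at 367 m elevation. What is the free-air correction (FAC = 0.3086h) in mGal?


FAC = 0.3086 * h
= 0.3086 * 367
= 113.2562 mGal

113.2562


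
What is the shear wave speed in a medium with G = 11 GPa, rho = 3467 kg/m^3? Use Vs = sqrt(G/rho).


Convert G to Pa: G = 11e9 Pa
Compute G/rho = 11e9 / 3467 = 3172771.8489
Vs = sqrt(3172771.8489) = 1781.23 m/s

1781.23


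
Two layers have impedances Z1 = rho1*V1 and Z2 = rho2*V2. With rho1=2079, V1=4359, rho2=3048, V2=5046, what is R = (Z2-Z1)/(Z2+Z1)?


Z1 = 2079 * 4359 = 9062361
Z2 = 3048 * 5046 = 15380208
R = (15380208 - 9062361) / (15380208 + 9062361) = 6317847 / 24442569 = 0.2585

0.2585


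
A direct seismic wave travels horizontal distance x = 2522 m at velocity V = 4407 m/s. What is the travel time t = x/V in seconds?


t = x / V
= 2522 / 4407
= 0.5723 s

0.5723


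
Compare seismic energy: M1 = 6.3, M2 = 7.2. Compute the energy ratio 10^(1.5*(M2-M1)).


M2 - M1 = 7.2 - 6.3 = 0.9
1.5 * 0.9 = 1.35
ratio = 10^1.35 = 22.39

22.39


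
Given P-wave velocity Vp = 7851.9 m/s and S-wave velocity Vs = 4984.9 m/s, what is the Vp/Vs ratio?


Vp/Vs = 7851.9 / 4984.9
= 1.5751

1.5751


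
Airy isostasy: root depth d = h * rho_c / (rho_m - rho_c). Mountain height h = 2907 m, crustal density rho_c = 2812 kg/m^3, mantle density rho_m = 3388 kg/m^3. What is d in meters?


rho_m - rho_c = 3388 - 2812 = 576
d = 2907 * 2812 / 576
= 8174484 / 576
= 14191.81 m

14191.81


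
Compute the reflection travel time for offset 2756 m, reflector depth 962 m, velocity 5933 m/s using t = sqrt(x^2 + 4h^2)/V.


x^2 + 4h^2 = 2756^2 + 4*962^2 = 7595536 + 3701776 = 11297312
sqrt(11297312) = 3361.1474
t = 3361.1474 / 5933 = 0.5665 s

0.5665


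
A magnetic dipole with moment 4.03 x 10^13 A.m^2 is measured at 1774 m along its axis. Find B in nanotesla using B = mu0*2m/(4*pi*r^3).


m = 4.03 x 10^13 = 40300000000000 A.m^2
2m = 80600000000000 A.m^2
r^3 = 1774^3 = 5582912824
B = (4pi*10^-7) * 80600000000000 / (4*pi * 5582912824) * 1e9
= 101284947.151735 / 70156951654.04 * 1e9
= 1443690.8213 nT

1443690.8213


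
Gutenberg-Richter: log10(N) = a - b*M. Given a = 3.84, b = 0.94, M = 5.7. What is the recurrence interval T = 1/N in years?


log10(N) = 3.84 - 0.94*5.7 = -1.518
N = 10^-1.518 = 0.030339
T = 1/N = 1/0.030339 = 32.961 years

32.961


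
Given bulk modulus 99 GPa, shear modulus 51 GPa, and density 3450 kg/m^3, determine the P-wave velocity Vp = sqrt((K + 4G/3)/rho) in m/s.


First compute the effective modulus:
K + 4G/3 = 99e9 + 4*51e9/3 = 167000000000.0 Pa
Then divide by density:
167000000000.0 / 3450 = 48405797.1014 Pa/(kg/m^3)
Take the square root:
Vp = sqrt(48405797.1014) = 6957.43 m/s

6957.43


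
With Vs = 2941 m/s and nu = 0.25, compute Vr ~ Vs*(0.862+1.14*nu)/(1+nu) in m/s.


Numerator factor = 0.862 + 1.14*0.25 = 1.147
Denominator = 1 + 0.25 = 1.25
Vr = 2941 * 1.147 / 1.25 = 2698.66 m/s

2698.66


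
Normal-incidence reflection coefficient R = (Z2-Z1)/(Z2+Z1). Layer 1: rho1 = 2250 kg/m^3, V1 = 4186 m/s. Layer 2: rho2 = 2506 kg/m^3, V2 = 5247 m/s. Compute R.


Z1 = 2250 * 4186 = 9418500
Z2 = 2506 * 5247 = 13148982
R = (13148982 - 9418500) / (13148982 + 9418500) = 3730482 / 22567482 = 0.1653

0.1653


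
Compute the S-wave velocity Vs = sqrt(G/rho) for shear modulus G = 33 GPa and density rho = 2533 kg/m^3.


Convert G to Pa: G = 33e9 Pa
Compute G/rho = 33e9 / 2533 = 13028030.0039
Vs = sqrt(13028030.0039) = 3609.44 m/s

3609.44


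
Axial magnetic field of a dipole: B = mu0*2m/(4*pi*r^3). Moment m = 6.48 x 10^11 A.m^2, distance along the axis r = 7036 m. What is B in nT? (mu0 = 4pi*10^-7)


m = 6.48 x 10^11 = 648000000000 A.m^2
2m = 1296000000000 A.m^2
r^3 = 7036^3 = 348319262656
B = (4pi*10^-7) * 1296000000000 / (4*pi * 348319262656) * 1e9
= 1628601.631621 / 4377108946655.61 * 1e9
= 372.0724 nT

372.0724


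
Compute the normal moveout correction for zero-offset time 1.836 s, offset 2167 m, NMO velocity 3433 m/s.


x/Vnmo = 2167/3433 = 0.631226
(x/Vnmo)^2 = 0.398447
t0^2 = 3.370896
sqrt(3.370896 + 0.398447) = 1.94148
dt = 1.94148 - 1.836 = 0.10548

0.10548


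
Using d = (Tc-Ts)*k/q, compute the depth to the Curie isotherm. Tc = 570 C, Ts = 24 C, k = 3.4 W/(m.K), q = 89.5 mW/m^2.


T_Curie - T_surf = 570 - 24 = 546 C
Convert q to W/m^2: 89.5 mW/m^2 = 0.0895 W/m^2
d = 546 * 3.4 / 0.0895 = 20741.9 m

20741.9


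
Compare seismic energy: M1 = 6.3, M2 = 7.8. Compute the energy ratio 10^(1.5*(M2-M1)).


M2 - M1 = 7.8 - 6.3 = 1.5
1.5 * 1.5 = 2.25
ratio = 10^2.25 = 177.83

177.83


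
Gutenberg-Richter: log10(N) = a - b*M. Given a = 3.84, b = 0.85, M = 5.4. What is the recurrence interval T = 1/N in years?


log10(N) = 3.84 - 0.85*5.4 = -0.75
N = 10^-0.75 = 0.177828
T = 1/N = 1/0.177828 = 5.6234 years

5.6234


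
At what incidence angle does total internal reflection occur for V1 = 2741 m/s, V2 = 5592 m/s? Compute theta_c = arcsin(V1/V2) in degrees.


V1/V2 = 2741/5592 = 0.490165
theta_c = arcsin(0.490165) = 29.3514 degrees

29.3514


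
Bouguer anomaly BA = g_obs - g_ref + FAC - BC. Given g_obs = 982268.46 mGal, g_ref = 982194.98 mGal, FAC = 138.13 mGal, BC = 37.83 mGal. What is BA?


BA = g_obs - g_ref + FAC - BC
= 982268.46 - 982194.98 + 138.13 - 37.83
= 173.78 mGal

173.78


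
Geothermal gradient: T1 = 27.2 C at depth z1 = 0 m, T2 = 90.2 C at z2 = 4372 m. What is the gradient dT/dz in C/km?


dT = 90.2 - 27.2 = 63.0 C
dz = 4372 - 0 = 4372 m
gradient = dT/dz * 1000 = 63.0/4372 * 1000 = 14.4099 C/km

14.4099


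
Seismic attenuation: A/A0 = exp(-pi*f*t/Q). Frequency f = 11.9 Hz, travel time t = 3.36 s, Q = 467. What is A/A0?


pi*f*t/Q = pi*11.9*3.36/467 = 0.26898
A/A0 = exp(-0.26898) = 0.764159

0.764159


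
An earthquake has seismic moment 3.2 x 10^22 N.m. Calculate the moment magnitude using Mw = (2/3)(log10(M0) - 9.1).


log10(M0) = log10(3.2 x 10^22) = 22.5051
Mw = 2/3 * (22.5051 - 9.1)
= 2/3 * 13.4051
= 8.94

8.94


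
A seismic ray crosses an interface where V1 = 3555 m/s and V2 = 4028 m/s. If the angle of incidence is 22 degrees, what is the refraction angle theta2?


sin(theta1) = sin(22 deg) = 0.374607
sin(theta2) = V2/V1 * sin(theta1) = 4028/3555 * 0.374607 = 0.424449
theta2 = arcsin(0.424449) = 25.1158 degrees

25.1158


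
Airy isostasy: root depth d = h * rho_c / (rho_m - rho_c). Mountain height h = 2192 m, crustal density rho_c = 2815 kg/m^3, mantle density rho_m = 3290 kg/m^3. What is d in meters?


rho_m - rho_c = 3290 - 2815 = 475
d = 2192 * 2815 / 475
= 6170480 / 475
= 12990.48 m

12990.48


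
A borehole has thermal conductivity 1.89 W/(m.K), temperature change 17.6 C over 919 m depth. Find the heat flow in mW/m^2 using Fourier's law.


q = k * dT / dz * 1000
= 1.89 * 17.6 / 919 * 1000
= 0.036196 * 1000
= 36.1959 mW/m^2

36.1959


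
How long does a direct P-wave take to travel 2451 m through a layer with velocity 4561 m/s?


t = x / V
= 2451 / 4561
= 0.5374 s

0.5374


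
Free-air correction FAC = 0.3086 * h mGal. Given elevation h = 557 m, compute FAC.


FAC = 0.3086 * h
= 0.3086 * 557
= 171.8902 mGal

171.8902


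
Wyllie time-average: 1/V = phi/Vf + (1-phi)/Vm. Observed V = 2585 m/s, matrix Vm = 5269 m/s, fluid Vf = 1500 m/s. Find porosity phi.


1/V - 1/Vm = 1/2585 - 1/5269 = 0.00019706
1/Vf - 1/Vm = 1/1500 - 1/5269 = 0.00047688
phi = 0.00019706 / 0.00047688 = 0.4132

0.4132


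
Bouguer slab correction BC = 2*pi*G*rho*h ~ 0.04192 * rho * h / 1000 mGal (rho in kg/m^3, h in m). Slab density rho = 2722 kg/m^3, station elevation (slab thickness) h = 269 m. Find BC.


BC = 0.04192 * rho * h / 1000
= 0.04192 * 2722 * 269 / 1000
= 30.6946 mGal

30.6946


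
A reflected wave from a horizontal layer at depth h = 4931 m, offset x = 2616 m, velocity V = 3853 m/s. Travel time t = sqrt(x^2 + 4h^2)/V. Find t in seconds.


x^2 + 4h^2 = 2616^2 + 4*4931^2 = 6843456 + 97259044 = 104102500
sqrt(104102500) = 10203.0633
t = 10203.0633 / 3853 = 2.6481 s

2.6481


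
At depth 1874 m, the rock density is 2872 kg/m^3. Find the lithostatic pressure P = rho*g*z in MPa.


P = rho * g * z / 1e6
= 2872 * 9.81 * 1874 / 1e6
= 52798675.68 / 1e6
= 52.7987 MPa

52.7987


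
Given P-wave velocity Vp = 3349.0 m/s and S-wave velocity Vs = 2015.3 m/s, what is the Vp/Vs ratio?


Vp/Vs = 3349.0 / 2015.3
= 1.6618

1.6618


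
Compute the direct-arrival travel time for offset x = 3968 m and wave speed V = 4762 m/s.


t = x / V
= 3968 / 4762
= 0.8333 s

0.8333


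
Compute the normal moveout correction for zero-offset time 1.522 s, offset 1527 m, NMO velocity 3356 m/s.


x/Vnmo = 1527/3356 = 0.455006
(x/Vnmo)^2 = 0.20703
t0^2 = 2.316484
sqrt(2.316484 + 0.20703) = 1.588557
dt = 1.588557 - 1.522 = 0.066557

0.066557


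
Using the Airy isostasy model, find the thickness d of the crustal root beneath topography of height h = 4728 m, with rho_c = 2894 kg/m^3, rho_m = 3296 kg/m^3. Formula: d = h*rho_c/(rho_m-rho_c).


rho_m - rho_c = 3296 - 2894 = 402
d = 4728 * 2894 / 402
= 13682832 / 402
= 34036.9 m

34036.9


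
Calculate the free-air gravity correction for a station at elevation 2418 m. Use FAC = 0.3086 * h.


FAC = 0.3086 * h
= 0.3086 * 2418
= 746.1948 mGal

746.1948


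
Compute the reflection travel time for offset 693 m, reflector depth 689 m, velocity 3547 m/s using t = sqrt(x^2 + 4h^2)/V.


x^2 + 4h^2 = 693^2 + 4*689^2 = 480249 + 1898884 = 2379133
sqrt(2379133) = 1542.4438
t = 1542.4438 / 3547 = 0.4349 s

0.4349


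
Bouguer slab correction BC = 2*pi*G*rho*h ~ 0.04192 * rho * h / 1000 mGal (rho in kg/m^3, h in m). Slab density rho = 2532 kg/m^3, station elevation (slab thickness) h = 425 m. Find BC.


BC = 0.04192 * rho * h / 1000
= 0.04192 * 2532 * 425 / 1000
= 45.1101 mGal

45.1101


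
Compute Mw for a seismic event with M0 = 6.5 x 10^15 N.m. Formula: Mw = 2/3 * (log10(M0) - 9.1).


log10(M0) = log10(6.5 x 10^15) = 15.8129
Mw = 2/3 * (15.8129 - 9.1)
= 2/3 * 6.7129
= 4.48

4.48


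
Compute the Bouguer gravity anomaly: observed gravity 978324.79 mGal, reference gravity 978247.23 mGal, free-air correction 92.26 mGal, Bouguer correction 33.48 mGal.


BA = g_obs - g_ref + FAC - BC
= 978324.79 - 978247.23 + 92.26 - 33.48
= 136.34 mGal

136.34


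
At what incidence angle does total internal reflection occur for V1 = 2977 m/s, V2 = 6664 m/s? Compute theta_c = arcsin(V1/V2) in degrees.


V1/V2 = 2977/6664 = 0.446729
theta_c = arcsin(0.446729) = 26.534 degrees

26.534


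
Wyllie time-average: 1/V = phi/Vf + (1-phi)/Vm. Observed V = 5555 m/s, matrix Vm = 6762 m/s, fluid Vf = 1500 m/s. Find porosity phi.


1/V - 1/Vm = 1/5555 - 1/6762 = 3.213e-05
1/Vf - 1/Vm = 1/1500 - 1/6762 = 0.00051878
phi = 3.213e-05 / 0.00051878 = 0.0619

0.0619


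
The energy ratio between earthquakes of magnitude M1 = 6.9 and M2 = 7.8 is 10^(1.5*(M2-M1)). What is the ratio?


M2 - M1 = 7.8 - 6.9 = 0.9
1.5 * 0.9 = 1.35
ratio = 10^1.35 = 22.39

22.39


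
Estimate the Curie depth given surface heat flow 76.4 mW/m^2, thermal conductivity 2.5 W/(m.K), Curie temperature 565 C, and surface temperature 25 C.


T_Curie - T_surf = 565 - 25 = 540 C
Convert q to W/m^2: 76.4 mW/m^2 = 0.0764 W/m^2
d = 540 * 2.5 / 0.0764 = 17670.16 m

17670.16


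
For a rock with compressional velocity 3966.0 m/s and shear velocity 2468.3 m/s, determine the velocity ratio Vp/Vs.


Vp/Vs = 3966.0 / 2468.3
= 1.6068

1.6068


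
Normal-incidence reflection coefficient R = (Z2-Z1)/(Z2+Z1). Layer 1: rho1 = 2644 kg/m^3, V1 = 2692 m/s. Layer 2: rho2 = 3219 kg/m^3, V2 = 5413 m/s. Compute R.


Z1 = 2644 * 2692 = 7117648
Z2 = 3219 * 5413 = 17424447
R = (17424447 - 7117648) / (17424447 + 7117648) = 10306799 / 24542095 = 0.42

0.42


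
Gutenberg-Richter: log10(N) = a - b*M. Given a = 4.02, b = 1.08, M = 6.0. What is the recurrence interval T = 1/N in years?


log10(N) = 4.02 - 1.08*6.0 = -2.46
N = 10^-2.46 = 0.003467
T = 1/N = 1/0.003467 = 288.4032 years

288.4032


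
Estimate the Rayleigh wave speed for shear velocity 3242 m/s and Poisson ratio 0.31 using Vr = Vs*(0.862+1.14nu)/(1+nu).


Numerator factor = 0.862 + 1.14*0.31 = 1.2154
Denominator = 1 + 0.31 = 1.31
Vr = 3242 * 1.2154 / 1.31 = 3007.88 m/s

3007.88


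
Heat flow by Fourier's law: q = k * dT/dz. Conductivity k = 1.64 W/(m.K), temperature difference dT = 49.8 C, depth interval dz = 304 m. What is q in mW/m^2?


q = k * dT / dz * 1000
= 1.64 * 49.8 / 304 * 1000
= 0.268658 * 1000
= 268.6579 mW/m^2

268.6579


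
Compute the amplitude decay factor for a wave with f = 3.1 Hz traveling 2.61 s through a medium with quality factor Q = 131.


pi*f*t/Q = pi*3.1*2.61/131 = 0.194035
A/A0 = exp(-0.194035) = 0.823629

0.823629


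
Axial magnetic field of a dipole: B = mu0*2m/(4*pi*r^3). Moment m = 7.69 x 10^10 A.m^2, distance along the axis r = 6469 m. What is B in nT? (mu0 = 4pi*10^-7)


m = 7.69 x 10^10 = 76900000000 A.m^2
2m = 153800000000 A.m^2
r^3 = 6469^3 = 270714459709
B = (4pi*10^-7) * 153800000000 / (4*pi * 270714459709) * 1e9
= 193270.780049 / 3401898231369.3 * 1e9
= 56.8126 nT

56.8126


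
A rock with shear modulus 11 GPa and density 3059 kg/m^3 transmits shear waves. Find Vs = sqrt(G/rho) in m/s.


Convert G to Pa: G = 11e9 Pa
Compute G/rho = 11e9 / 3059 = 3595946.3877
Vs = sqrt(3595946.3877) = 1896.3 m/s

1896.3


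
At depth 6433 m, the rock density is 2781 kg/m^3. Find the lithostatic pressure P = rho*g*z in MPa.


P = rho * g * z / 1e6
= 2781 * 9.81 * 6433 / 1e6
= 175502597.13 / 1e6
= 175.5026 MPa

175.5026


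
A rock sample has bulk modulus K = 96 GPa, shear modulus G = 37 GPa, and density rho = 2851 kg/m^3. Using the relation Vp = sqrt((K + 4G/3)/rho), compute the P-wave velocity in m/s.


First compute the effective modulus:
K + 4G/3 = 96e9 + 4*37e9/3 = 145333333333.33 Pa
Then divide by density:
145333333333.33 / 2851 = 50976265.6378 Pa/(kg/m^3)
Take the square root:
Vp = sqrt(50976265.6378) = 7139.77 m/s

7139.77


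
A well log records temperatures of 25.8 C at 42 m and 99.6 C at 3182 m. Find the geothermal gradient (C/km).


dT = 99.6 - 25.8 = 73.8 C
dz = 3182 - 42 = 3140 m
gradient = dT/dz * 1000 = 73.8/3140 * 1000 = 23.5032 C/km

23.5032


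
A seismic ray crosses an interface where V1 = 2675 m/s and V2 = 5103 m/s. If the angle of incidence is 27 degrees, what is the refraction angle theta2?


sin(theta1) = sin(27 deg) = 0.45399
sin(theta2) = V2/V1 * sin(theta1) = 5103/2675 * 0.45399 = 0.866061
theta2 = arcsin(0.866061) = 60.0041 degrees

60.0041


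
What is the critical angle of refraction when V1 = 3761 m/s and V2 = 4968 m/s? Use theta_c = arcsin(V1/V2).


V1/V2 = 3761/4968 = 0.757045
theta_c = arcsin(0.757045) = 49.2044 degrees

49.2044


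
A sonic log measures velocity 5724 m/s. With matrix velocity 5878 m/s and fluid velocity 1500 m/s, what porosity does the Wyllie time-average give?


1/V - 1/Vm = 1/5724 - 1/5878 = 4.58e-06
1/Vf - 1/Vm = 1/1500 - 1/5878 = 0.00049654
phi = 4.58e-06 / 0.00049654 = 0.0092

0.0092


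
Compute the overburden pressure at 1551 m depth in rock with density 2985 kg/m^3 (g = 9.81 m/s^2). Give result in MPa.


P = rho * g * z / 1e6
= 2985 * 9.81 * 1551 / 1e6
= 45417700.35 / 1e6
= 45.4177 MPa

45.4177


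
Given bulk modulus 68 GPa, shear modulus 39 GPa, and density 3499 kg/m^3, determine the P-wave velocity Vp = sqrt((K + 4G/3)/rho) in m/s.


First compute the effective modulus:
K + 4G/3 = 68e9 + 4*39e9/3 = 120000000000.0 Pa
Then divide by density:
120000000000.0 / 3499 = 34295513.0037 Pa/(kg/m^3)
Take the square root:
Vp = sqrt(34295513.0037) = 5856.24 m/s

5856.24


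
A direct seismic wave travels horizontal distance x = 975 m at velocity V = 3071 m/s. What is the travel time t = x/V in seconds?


t = x / V
= 975 / 3071
= 0.3175 s

0.3175


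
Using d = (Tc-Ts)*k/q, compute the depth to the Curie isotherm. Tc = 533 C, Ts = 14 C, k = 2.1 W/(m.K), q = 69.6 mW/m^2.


T_Curie - T_surf = 533 - 14 = 519 C
Convert q to W/m^2: 69.6 mW/m^2 = 0.0696 W/m^2
d = 519 * 2.1 / 0.0696 = 15659.48 m

15659.48


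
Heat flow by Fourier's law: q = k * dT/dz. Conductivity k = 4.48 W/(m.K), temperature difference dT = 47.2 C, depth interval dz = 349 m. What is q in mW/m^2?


q = k * dT / dz * 1000
= 4.48 * 47.2 / 349 * 1000
= 0.605891 * 1000
= 605.8911 mW/m^2

605.8911


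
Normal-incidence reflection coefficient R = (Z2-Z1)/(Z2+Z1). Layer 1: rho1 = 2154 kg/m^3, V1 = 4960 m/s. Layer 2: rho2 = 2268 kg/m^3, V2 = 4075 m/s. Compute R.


Z1 = 2154 * 4960 = 10683840
Z2 = 2268 * 4075 = 9242100
R = (9242100 - 10683840) / (9242100 + 10683840) = -1441740 / 19925940 = -0.0724

-0.0724


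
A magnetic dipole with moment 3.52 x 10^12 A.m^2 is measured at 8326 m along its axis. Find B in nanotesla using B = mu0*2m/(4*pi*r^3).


m = 3.52 x 10^12 = 3520000000000 A.m^2
2m = 7040000000000 A.m^2
r^3 = 8326^3 = 577177269976
B = (4pi*10^-7) * 7040000000000 / (4*pi * 577177269976) * 1e9
= 8846724.912509 / 7253023484702.46 * 1e9
= 1219.7293 nT

1219.7293


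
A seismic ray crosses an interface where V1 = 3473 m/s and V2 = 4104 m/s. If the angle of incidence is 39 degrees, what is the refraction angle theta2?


sin(theta1) = sin(39 deg) = 0.62932
sin(theta2) = V2/V1 * sin(theta1) = 4104/3473 * 0.62932 = 0.74366
theta2 = arcsin(0.74366) = 48.0441 degrees

48.0441


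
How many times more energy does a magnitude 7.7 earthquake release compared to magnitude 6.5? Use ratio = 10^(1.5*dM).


M2 - M1 = 7.7 - 6.5 = 1.2
1.5 * 1.2 = 1.8
ratio = 10^1.8 = 63.1

63.1


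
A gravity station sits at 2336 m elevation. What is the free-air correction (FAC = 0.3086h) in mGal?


FAC = 0.3086 * h
= 0.3086 * 2336
= 720.8896 mGal

720.8896


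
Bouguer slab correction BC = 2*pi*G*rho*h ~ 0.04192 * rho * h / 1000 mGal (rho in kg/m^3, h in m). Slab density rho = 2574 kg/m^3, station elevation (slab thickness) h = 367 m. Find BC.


BC = 0.04192 * rho * h / 1000
= 0.04192 * 2574 * 367 / 1000
= 39.6001 mGal

39.6001


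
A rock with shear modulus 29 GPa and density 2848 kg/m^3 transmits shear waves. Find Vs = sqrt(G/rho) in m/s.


Convert G to Pa: G = 29e9 Pa
Compute G/rho = 29e9 / 2848 = 10182584.2697
Vs = sqrt(10182584.2697) = 3191.02 m/s

3191.02


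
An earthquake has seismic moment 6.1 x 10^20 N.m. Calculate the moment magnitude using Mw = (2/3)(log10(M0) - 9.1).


log10(M0) = log10(6.1 x 10^20) = 20.7853
Mw = 2/3 * (20.7853 - 9.1)
= 2/3 * 11.6853
= 7.79

7.79


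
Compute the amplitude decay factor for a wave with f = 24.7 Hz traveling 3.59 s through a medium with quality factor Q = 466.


pi*f*t/Q = pi*24.7*3.59/466 = 0.597799
A/A0 = exp(-0.597799) = 0.550021

0.550021


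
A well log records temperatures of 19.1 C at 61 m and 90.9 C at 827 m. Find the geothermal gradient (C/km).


dT = 90.9 - 19.1 = 71.8 C
dz = 827 - 61 = 766 m
gradient = dT/dz * 1000 = 71.8/766 * 1000 = 93.7337 C/km

93.7337


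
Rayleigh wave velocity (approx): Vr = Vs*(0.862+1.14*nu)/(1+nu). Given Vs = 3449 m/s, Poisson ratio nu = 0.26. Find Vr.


Numerator factor = 0.862 + 1.14*0.26 = 1.1584
Denominator = 1 + 0.26 = 1.26
Vr = 3449 * 1.1584 / 1.26 = 3170.89 m/s

3170.89


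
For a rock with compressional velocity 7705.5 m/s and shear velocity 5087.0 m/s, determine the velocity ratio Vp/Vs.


Vp/Vs = 7705.5 / 5087.0
= 1.5147

1.5147


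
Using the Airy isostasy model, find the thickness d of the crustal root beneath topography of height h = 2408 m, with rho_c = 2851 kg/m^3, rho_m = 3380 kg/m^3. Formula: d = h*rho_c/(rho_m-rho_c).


rho_m - rho_c = 3380 - 2851 = 529
d = 2408 * 2851 / 529
= 6865208 / 529
= 12977.71 m

12977.71


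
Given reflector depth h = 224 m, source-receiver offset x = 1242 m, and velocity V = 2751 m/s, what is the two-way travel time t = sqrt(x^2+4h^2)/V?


x^2 + 4h^2 = 1242^2 + 4*224^2 = 1542564 + 200704 = 1743268
sqrt(1743268) = 1320.3287
t = 1320.3287 / 2751 = 0.4799 s

0.4799


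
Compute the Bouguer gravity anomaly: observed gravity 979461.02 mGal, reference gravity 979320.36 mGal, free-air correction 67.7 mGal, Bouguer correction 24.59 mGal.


BA = g_obs - g_ref + FAC - BC
= 979461.02 - 979320.36 + 67.7 - 24.59
= 183.77 mGal

183.77


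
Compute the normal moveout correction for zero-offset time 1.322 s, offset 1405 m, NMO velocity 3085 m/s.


x/Vnmo = 1405/3085 = 0.455429
(x/Vnmo)^2 = 0.207416
t0^2 = 1.747684
sqrt(1.747684 + 0.207416) = 1.398249
dt = 1.398249 - 1.322 = 0.076249

0.076249


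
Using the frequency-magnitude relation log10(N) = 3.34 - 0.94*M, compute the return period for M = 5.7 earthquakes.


log10(N) = 3.34 - 0.94*5.7 = -2.018
N = 10^-2.018 = 0.009594
T = 1/N = 1/0.009594 = 104.2317 years

104.2317


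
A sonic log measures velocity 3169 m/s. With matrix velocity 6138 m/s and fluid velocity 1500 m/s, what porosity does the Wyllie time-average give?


1/V - 1/Vm = 1/3169 - 1/6138 = 0.00015264
1/Vf - 1/Vm = 1/1500 - 1/6138 = 0.00050375
phi = 0.00015264 / 0.00050375 = 0.303

0.303


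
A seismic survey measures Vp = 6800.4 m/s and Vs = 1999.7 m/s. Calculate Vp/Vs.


Vp/Vs = 6800.4 / 1999.7
= 3.4007

3.4007


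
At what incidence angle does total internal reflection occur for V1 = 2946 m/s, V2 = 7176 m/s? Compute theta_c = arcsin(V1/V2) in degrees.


V1/V2 = 2946/7176 = 0.410535
theta_c = arcsin(0.410535) = 24.2385 degrees

24.2385


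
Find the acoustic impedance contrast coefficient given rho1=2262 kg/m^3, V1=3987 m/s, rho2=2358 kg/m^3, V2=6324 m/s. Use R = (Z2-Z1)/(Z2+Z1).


Z1 = 2262 * 3987 = 9018594
Z2 = 2358 * 6324 = 14911992
R = (14911992 - 9018594) / (14911992 + 9018594) = 5893398 / 23930586 = 0.2463

0.2463


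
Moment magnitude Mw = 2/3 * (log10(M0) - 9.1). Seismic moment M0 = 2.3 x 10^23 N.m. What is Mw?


log10(M0) = log10(2.3 x 10^23) = 23.3617
Mw = 2/3 * (23.3617 - 9.1)
= 2/3 * 14.2617
= 9.51

9.51


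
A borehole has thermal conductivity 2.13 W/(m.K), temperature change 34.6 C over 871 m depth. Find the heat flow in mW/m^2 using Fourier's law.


q = k * dT / dz * 1000
= 2.13 * 34.6 / 871 * 1000
= 0.084613 * 1000
= 84.6131 mW/m^2

84.6131


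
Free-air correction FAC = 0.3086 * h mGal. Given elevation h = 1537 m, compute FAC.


FAC = 0.3086 * h
= 0.3086 * 1537
= 474.3182 mGal

474.3182


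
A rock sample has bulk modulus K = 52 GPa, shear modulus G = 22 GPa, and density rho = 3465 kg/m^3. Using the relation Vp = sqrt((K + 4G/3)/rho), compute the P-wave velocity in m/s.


First compute the effective modulus:
K + 4G/3 = 52e9 + 4*22e9/3 = 81333333333.33 Pa
Then divide by density:
81333333333.33 / 3465 = 23472823.4728 Pa/(kg/m^3)
Take the square root:
Vp = sqrt(23472823.4728) = 4844.88 m/s

4844.88


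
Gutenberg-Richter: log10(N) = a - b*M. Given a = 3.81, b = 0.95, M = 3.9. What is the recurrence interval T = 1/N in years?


log10(N) = 3.81 - 0.95*3.9 = 0.105
N = 10^0.105 = 1.273503
T = 1/N = 1/1.273503 = 0.7852 years

0.7852


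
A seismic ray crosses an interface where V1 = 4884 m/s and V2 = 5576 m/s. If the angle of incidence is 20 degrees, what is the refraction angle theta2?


sin(theta1) = sin(20 deg) = 0.34202
sin(theta2) = V2/V1 * sin(theta1) = 5576/4884 * 0.34202 = 0.39048
theta2 = arcsin(0.39048) = 22.9844 degrees

22.9844


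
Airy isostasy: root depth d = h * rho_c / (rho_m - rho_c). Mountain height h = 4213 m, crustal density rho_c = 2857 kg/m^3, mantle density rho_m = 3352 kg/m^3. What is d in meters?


rho_m - rho_c = 3352 - 2857 = 495
d = 4213 * 2857 / 495
= 12036541 / 495
= 24316.24 m

24316.24


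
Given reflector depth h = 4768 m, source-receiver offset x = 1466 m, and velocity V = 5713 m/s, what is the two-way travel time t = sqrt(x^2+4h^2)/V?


x^2 + 4h^2 = 1466^2 + 4*4768^2 = 2149156 + 90935296 = 93084452
sqrt(93084452) = 9648.0284
t = 9648.0284 / 5713 = 1.6888 s

1.6888


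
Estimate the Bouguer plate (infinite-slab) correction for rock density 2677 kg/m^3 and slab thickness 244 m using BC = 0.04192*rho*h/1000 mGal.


BC = 0.04192 * rho * h / 1000
= 0.04192 * 2677 * 244 / 1000
= 27.3816 mGal

27.3816


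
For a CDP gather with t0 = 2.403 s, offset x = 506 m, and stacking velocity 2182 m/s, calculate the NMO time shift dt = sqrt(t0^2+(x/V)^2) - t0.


x/Vnmo = 506/2182 = 0.231897
(x/Vnmo)^2 = 0.053776
t0^2 = 5.774409
sqrt(5.774409 + 0.053776) = 2.414163
dt = 2.414163 - 2.403 = 0.011163

0.011163


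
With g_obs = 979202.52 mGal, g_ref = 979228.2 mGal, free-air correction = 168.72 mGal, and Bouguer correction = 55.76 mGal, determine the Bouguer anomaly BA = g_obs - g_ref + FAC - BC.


BA = g_obs - g_ref + FAC - BC
= 979202.52 - 979228.2 + 168.72 - 55.76
= 87.28 mGal

87.28


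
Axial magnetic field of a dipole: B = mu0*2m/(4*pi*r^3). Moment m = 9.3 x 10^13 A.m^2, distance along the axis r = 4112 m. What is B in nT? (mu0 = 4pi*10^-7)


m = 9.3 x 10^13 = 93000000000000 A.m^2
2m = 186000000000000 A.m^2
r^3 = 4112^3 = 69527932928
B = (4pi*10^-7) * 186000000000000 / (4*pi * 69527932928) * 1e9
= 233734493.427081 / 873713773223.55 * 1e9
= 267518.3803 nT

267518.3803


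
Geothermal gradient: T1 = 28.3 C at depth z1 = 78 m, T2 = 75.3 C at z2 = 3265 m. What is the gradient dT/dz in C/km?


dT = 75.3 - 28.3 = 47.0 C
dz = 3265 - 78 = 3187 m
gradient = dT/dz * 1000 = 47.0/3187 * 1000 = 14.7474 C/km

14.7474


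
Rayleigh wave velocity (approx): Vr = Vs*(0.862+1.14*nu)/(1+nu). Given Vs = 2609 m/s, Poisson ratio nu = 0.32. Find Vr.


Numerator factor = 0.862 + 1.14*0.32 = 1.2268
Denominator = 1 + 0.32 = 1.32
Vr = 2609 * 1.2268 / 1.32 = 2424.79 m/s

2424.79


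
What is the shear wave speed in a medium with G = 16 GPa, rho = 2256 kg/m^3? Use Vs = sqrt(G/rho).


Convert G to Pa: G = 16e9 Pa
Compute G/rho = 16e9 / 2256 = 7092198.5816
Vs = sqrt(7092198.5816) = 2663.12 m/s

2663.12


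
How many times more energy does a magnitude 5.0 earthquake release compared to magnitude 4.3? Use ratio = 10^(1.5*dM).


M2 - M1 = 5.0 - 4.3 = 0.7
1.5 * 0.7 = 1.05
ratio = 10^1.05 = 11.22

11.22


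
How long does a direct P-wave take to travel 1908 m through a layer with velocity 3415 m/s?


t = x / V
= 1908 / 3415
= 0.5587 s

0.5587


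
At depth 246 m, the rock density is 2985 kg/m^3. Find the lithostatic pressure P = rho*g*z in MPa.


P = rho * g * z / 1e6
= 2985 * 9.81 * 246 / 1e6
= 7203581.1 / 1e6
= 7.2036 MPa

7.2036


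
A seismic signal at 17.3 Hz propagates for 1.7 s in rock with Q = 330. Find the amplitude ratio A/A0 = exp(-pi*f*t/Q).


pi*f*t/Q = pi*17.3*1.7/330 = 0.279983
A/A0 = exp(-0.279983) = 0.755797

0.755797


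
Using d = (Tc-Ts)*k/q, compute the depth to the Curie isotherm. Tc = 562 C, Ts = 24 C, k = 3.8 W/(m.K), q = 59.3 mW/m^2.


T_Curie - T_surf = 562 - 24 = 538 C
Convert q to W/m^2: 59.3 mW/m^2 = 0.0593 W/m^2
d = 538 * 3.8 / 0.0593 = 34475.55 m

34475.55


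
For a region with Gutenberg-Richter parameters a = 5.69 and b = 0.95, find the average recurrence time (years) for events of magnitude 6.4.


log10(N) = 5.69 - 0.95*6.4 = -0.39
N = 10^-0.39 = 0.40738
T = 1/N = 1/0.40738 = 2.4547 years

2.4547


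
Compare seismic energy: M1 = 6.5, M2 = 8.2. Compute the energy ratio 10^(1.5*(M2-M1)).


M2 - M1 = 8.2 - 6.5 = 1.7
1.5 * 1.7 = 2.55
ratio = 10^2.55 = 354.81

354.81


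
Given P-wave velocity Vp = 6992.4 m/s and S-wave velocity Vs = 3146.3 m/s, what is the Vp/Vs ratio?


Vp/Vs = 6992.4 / 3146.3
= 2.2224

2.2224


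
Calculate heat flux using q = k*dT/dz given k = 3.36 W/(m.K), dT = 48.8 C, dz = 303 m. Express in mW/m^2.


q = k * dT / dz * 1000
= 3.36 * 48.8 / 303 * 1000
= 0.541149 * 1000
= 541.1485 mW/m^2

541.1485


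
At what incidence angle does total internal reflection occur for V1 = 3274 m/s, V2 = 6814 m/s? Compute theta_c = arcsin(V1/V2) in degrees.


V1/V2 = 3274/6814 = 0.480481
theta_c = arcsin(0.480481) = 28.7168 degrees

28.7168


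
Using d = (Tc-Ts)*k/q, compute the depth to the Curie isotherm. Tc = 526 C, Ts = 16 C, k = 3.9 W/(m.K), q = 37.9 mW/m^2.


T_Curie - T_surf = 526 - 16 = 510 C
Convert q to W/m^2: 37.9 mW/m^2 = 0.0379 W/m^2
d = 510 * 3.9 / 0.0379 = 52480.21 m

52480.21


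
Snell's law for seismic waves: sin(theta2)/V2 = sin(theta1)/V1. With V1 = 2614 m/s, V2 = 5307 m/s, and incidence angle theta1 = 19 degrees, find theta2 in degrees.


sin(theta1) = sin(19 deg) = 0.325568
sin(theta2) = V2/V1 * sin(theta1) = 5307/2614 * 0.325568 = 0.660976
theta2 = arcsin(0.660976) = 41.3743 degrees

41.3743


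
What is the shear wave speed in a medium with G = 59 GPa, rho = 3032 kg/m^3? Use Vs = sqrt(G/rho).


Convert G to Pa: G = 59e9 Pa
Compute G/rho = 59e9 / 3032 = 19459102.9024
Vs = sqrt(19459102.9024) = 4411.25 m/s

4411.25
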